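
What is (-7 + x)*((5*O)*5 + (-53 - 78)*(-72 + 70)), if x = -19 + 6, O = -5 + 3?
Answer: -4240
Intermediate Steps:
O = -2
x = -13
(-7 + x)*((5*O)*5 + (-53 - 78)*(-72 + 70)) = (-7 - 13)*((5*(-2))*5 + (-53 - 78)*(-72 + 70)) = -20*(-10*5 - 131*(-2)) = -20*(-50 + 262) = -20*212 = -4240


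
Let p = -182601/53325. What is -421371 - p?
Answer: -832200962/1975 ≈ -4.2137e+5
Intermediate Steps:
p = -6763/1975 (p = -182601*1/53325 = -6763/1975 ≈ -3.4243)
-421371 - p = -421371 - 1*(-6763/1975) = -421371 + 6763/1975 = -832200962/1975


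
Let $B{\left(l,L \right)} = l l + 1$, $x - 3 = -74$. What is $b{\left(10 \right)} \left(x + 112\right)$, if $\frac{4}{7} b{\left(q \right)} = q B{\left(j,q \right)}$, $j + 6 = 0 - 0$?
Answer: $\frac{53095}{2} \approx 26548.0$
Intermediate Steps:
$x = -71$ ($x = 3 - 74 = -71$)
$j = -6$ ($j = -6 + \left(0 - 0\right) = -6 + \left(0 + 0\right) = -6 + 0 = -6$)
$B{\left(l,L \right)} = 1 + l^{2}$ ($B{\left(l,L \right)} = l^{2} + 1 = 1 + l^{2}$)
$b{\left(q \right)} = \frac{259 q}{4}$ ($b{\left(q \right)} = \frac{7 q \left(1 + \left(-6\right)^{2}\right)}{4} = \frac{7 q \left(1 + 36\right)}{4} = \frac{7 q 37}{4} = \frac{7 \cdot 37 q}{4} = \frac{259 q}{4}$)
$b{\left(10 \right)} \left(x + 112\right) = \frac{259}{4} \cdot 10 \left(-71 + 112\right) = \frac{1295}{2} \cdot 41 = \frac{53095}{2}$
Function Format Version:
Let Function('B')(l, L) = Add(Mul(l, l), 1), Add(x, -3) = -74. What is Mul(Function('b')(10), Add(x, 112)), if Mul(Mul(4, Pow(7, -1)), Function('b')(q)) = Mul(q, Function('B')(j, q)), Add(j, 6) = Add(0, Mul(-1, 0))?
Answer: Rational(53095, 2) ≈ 26548.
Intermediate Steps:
x = -71 (x = Add(3, -74) = -71)
j = -6 (j = Add(-6, Add(0, Mul(-1, 0))) = Add(-6, Add(0, 0)) = Add(-6, 0) = -6)
Function('B')(l, L) = Add(1, Pow(l, 2)) (Function('B')(l, L) = Add(Pow(l, 2), 1) = Add(1, Pow(l, 2)))
Function('b')(q) = Mul(Rational(259, 4), q) (Function('b')(q) = Mul(Rational(7, 4), Mul(q, Add(1, Pow(-6, 2)))) = Mul(Rational(7, 4), Mul(q, Add(1, 36))) = Mul(Rational(7, 4), Mul(q, 37)) = Mul(Rational(7, 4), Mul(37, q)) = Mul(Rational(259, 4), q))
Mul(Function('b')(10), Add(x, 112)) = Mul(Mul(Rational(259, 4), 10), Add(-71, 112)) = Mul(Rational(1295, 2), 41) = Rational(53095, 2)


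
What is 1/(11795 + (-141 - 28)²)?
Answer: 1/40356 ≈ 2.4779e-5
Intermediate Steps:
1/(11795 + (-141 - 28)²) = 1/(11795 + (-169)²) = 1/(11795 + 28561) = 1/40356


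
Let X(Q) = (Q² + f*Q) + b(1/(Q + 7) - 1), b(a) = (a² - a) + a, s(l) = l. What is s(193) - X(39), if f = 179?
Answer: -17583869/2116 ≈ -8310.0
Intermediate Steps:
b(a) = a²
X(Q) = Q² + (-1 + 1/(7 + Q))² + 179*Q (X(Q) = (Q² + 179*Q) + (1/(Q + 7) - 1)² = (Q² + 179*Q) + (1/(7 + Q) - 1)² = (Q² + 179*Q) + (-1 + 1/(7 + Q))² = Q² + (-1 + 1/(7 + Q))² + 179*Q)
s(193) - X(39) = 193 - (39² + 179*39 + (6 + 39)²/(7 + 39)²) = 193 - (1521 + 6981 + 45²/46²) = 193 - (1521 + 6981 + 2025*(1/2116)) = 193 - (1521 + 6981 + 2025/2116) = 193 - 1*17992257/2116 = 193 - 17992257/2116 = -17583869/2116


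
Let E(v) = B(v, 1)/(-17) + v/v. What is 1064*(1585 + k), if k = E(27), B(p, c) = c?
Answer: 28686504/17 ≈ 1.6874e+6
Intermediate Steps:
E(v) = 16/17 (E(v) = 1/(-17) + v/v = 1*(-1/17) + 1 = -1/17 + 1 = 16/17)
k = 16/17 ≈ 0.94118
1064*(1585 + k) = 1064*(1585 + 16/17) = 1064*(26961/17) = 28686504/17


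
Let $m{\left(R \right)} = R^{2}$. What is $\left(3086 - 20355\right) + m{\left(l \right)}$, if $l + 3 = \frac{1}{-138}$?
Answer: $- \frac{328698611}{19044} \approx -17260.0$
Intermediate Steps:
$l = - \frac{415}{138}$ ($l = -3 + \frac{1}{-138} = -3 - \frac{1}{138} = - \frac{415}{138} \approx -3.0072$)
$\left(3086 - 20355\right) + m{\left(l \right)} = \left(3086 - 20355\right) + \left(- \frac{415}{138}\right)^{2} = -17269 + \frac{172225}{19044} = - \frac{328698611}{19044}$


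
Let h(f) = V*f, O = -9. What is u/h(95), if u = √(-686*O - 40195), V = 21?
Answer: I*√34021/1995 ≈ 0.092455*I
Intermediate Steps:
h(f) = 21*f
u = I*√34021 (u = √(-686*(-9) - 40195) = √(6174 - 40195) = √(-34021) = I*√34021 ≈ 184.45*I)
u/h(95) = (I*√34021)/((21*95)) = (I*√34021)/1995 = (I*√34021)*(1/1995) = I*√34021/1995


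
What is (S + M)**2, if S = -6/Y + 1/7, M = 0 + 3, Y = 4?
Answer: 529/196 ≈ 2.6990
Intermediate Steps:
M = 3
S = -19/14 (S = -6/4 + 1/7 = -6*1/4 + 1*(1/7) = -3/2 + 1/7 = -19/14 ≈ -1.3571)
(S + M)**2 = (-19/14 + 3)**2 = (23/14)**2 = 529/196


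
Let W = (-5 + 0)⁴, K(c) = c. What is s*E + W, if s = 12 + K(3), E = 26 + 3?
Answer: 1060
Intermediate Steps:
E = 29
s = 15 (s = 12 + 3 = 15)
W = 625 (W = (-5)⁴ = 625)
s*E + W = 15*29 + 625 = 435 + 625 = 1060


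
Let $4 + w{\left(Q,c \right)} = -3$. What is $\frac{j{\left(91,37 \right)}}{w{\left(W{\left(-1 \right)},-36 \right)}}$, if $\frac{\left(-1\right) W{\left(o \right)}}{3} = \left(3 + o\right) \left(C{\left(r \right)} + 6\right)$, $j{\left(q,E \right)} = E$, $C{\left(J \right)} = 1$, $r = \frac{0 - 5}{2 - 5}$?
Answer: $- \frac{37}{7} \approx -5.2857$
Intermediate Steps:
$r = \frac{5}{3}$ ($r = - \frac{5}{-3} = \left(-5\right) \left(- \frac{1}{3}\right) = \frac{5}{3} \approx 1.6667$)
$W{\left(o \right)} = -63 - 21 o$ ($W{\left(o \right)} = - 3 \left(3 + o\right) \left(1 + 6\right) = - 3 \left(3 + o\right) 7 = - 3 \left(21 + 7 o\right) = -63 - 21 o$)
$w{\left(Q,c \right)} = -7$ ($w{\left(Q,c \right)} = -4 - 3 = -7$)
$\frac{j{\left(91,37 \right)}}{w{\left(W{\left(-1 \right)},-36 \right)}} = \frac{37}{-7} = 37 \left(- \frac{1}{7}\right) = - \frac{37}{7}$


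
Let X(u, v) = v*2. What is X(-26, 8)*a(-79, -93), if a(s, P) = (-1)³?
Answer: -16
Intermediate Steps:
X(u, v) = 2*v
a(s, P) = -1
X(-26, 8)*a(-79, -93) = (2*8)*(-1) = 16*(-1) = -16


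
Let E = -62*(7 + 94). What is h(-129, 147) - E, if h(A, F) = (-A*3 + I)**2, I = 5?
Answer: 159926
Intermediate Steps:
E = -6262 (E = -62*101 = -6262)
h(A, F) = (5 - 3*A)**2 (h(A, F) = (-A*3 + 5)**2 = (-3*A + 5)**2 = (5 - 3*A)**2)
h(-129, 147) - E = (-5 + 3*(-129))**2 - 1*(-6262) = (-5 - 387)**2 + 6262 = (-392)**2 + 6262 = 153664 + 6262 = 159926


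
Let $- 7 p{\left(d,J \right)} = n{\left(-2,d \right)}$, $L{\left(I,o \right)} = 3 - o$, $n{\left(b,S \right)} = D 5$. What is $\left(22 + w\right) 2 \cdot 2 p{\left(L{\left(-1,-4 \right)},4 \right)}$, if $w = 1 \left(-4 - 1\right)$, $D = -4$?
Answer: $\frac{1360}{7} \approx 194.29$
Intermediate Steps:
$n{\left(b,S \right)} = -20$ ($n{\left(b,S \right)} = \left(-4\right) 5 = -20$)
$p{\left(d,J \right)} = \frac{20}{7}$ ($p{\left(d,J \right)} = \left(- \frac{1}{7}\right) \left(-20\right) = \frac{20}{7}$)
$w = -5$ ($w = 1 \left(-5\right) = -5$)
$\left(22 + w\right) 2 \cdot 2 p{\left(L{\left(-1,-4 \right)},4 \right)} = \left(22 - 5\right) 2 \cdot 2 \cdot \frac{20}{7} = 17 \cdot 4 \cdot \frac{20}{7} = 17 \cdot \frac{80}{7} = \frac{1360}{7}$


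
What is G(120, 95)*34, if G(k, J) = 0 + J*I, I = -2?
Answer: -6460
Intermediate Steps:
G(k, J) = -2*J (G(k, J) = 0 + J*(-2) = 0 - 2*J = -2*J)
G(120, 95)*34 = -2*95*34 = -190*34 = -6460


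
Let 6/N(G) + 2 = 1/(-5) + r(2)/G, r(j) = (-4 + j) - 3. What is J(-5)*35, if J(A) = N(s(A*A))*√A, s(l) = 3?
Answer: -1575*I*√5/29 ≈ -121.44*I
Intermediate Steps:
r(j) = -7 + j
N(G) = 6/(-11/5 - 5/G) (N(G) = 6/(-2 + (1/(-5) + (-7 + 2)/G)) = 6/(-2 + (1*(-⅕) - 5/G)) = 6/(-2 + (-⅕ - 5/G)) = 6/(-11/5 - 5/G))
J(A) = -45*√A/29 (J(A) = (-30*3/(25 + 11*3))*√A = (-30*3/(25 + 33))*√A = (-30*3/58)*√A = (-30*3*1/58)*√A = -45*√A/29)
J(-5)*35 = -45*I*√5/29*35 = -1575*I*√5/29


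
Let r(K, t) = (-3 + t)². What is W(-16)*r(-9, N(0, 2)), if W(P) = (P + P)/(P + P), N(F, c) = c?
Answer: 1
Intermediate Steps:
W(P) = 1 (W(P) = (2*P)/((2*P)) = (2*P)*(1/(2*P)) = 1)
W(-16)*r(-9, N(0, 2)) = 1*(-3 + 2)² = 1*(-1)² = 1*1 = 1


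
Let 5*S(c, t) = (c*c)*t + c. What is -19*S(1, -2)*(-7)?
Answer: -133/5 ≈ -26.600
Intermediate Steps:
S(c, t) = c/5 + t*c**2/5 (S(c, t) = ((c*c)*t + c)/5 = (c**2*t + c)/5 = (t*c**2 + c)/5 = (c + t*c**2)/5 = c/5 + t*c**2/5)
-19*S(1, -2)*(-7) = -19*(1 + 1*(-2))/5*(-7) = -19*(1 - 2)/5*(-7) = -19*(-1)/5*(-7) = -19*(-1/5)*(-7) = (19/5)*(-7) = -133/5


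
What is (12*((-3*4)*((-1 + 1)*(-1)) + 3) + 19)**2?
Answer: 3025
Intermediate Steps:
(12*((-3*4)*((-1 + 1)*(-1)) + 3) + 19)**2 = (12*(-0*(-1) + 3) + 19)**2 = (12*(-12*0 + 3) + 19)**2 = (12*(0 + 3) + 19)**2 = (12*3 + 19)**2 = (36 + 19)**2 = 55**2 = 3025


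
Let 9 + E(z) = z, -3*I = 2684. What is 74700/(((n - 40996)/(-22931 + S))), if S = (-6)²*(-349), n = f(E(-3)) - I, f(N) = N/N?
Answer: 7954429500/120301 ≈ 66121.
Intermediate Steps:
I = -2684/3 (I = -⅓*2684 = -2684/3 ≈ -894.67)
E(z) = -9 + z
f(N) = 1
n = 2687/3 (n = 1 - 1*(-2684/3) = 1 + 2684/3 = 2687/3 ≈ 895.67)
S = -12564 (S = 36*(-349) = -12564)
74700/(((n - 40996)/(-22931 + S))) = 74700/(((2687/3 - 40996)/(-22931 - 12564))) = 74700/((-120301/3/(-35495))) = 74700/((-120301/3*(-1/35495))) = 74700/(120301/106485) = 74700*(106485/120301) = 7954429500/120301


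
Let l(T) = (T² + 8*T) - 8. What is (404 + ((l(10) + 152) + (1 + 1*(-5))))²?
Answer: 524176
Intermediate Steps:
l(T) = -8 + T² + 8*T
(404 + ((l(10) + 152) + (1 + 1*(-5))))² = (404 + (((-8 + 10² + 8*10) + 152) + (1 + 1*(-5))))² = (404 + (((-8 + 100 + 80) + 152) + (1 - 5)))² = (404 + ((172 + 152) - 4))² = (404 + (324 - 4))² = (404 + 320)² = 724² = 524176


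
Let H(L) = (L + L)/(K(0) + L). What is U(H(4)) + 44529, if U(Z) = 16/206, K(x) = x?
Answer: 4586495/103 ≈ 44529.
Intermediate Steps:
H(L) = 2 (H(L) = (L + L)/(0 + L) = (2*L)/L = 2)
U(Z) = 8/103 (U(Z) = 16*(1/206) = 8/103)
U(H(4)) + 44529 = 8/103 + 44529 = 4586495/103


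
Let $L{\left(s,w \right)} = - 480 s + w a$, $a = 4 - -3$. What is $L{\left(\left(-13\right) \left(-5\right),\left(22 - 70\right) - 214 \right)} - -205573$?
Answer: $172539$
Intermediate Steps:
$a = 7$ ($a = 4 + 3 = 7$)
$L{\left(s,w \right)} = - 480 s + 7 w$ ($L{\left(s,w \right)} = - 480 s + w 7 = - 480 s + 7 w$)
$L{\left(\left(-13\right) \left(-5\right),\left(22 - 70\right) - 214 \right)} - -205573 = \left(- 480 \left(\left(-13\right) \left(-5\right)\right) + 7 \left(\left(22 - 70\right) - 214\right)\right) - -205573 = \left(\left(-480\right) 65 + 7 \left(-48 - 214\right)\right) + 205573 = \left(-31200 + 7 \left(-262\right)\right) + 205573 = \left(-31200 - 1834\right) + 205573 = -33034 + 205573 = 172539$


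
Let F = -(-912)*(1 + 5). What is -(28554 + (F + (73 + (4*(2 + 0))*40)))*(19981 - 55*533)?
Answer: 321266946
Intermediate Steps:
F = 5472 (F = -(-912)*6 = -38*(-144) = 5472)
-(28554 + (F + (73 + (4*(2 + 0))*40)))*(19981 - 55*533) = -(28554 + (5472 + (73 + (4*(2 + 0))*40)))*(19981 - 55*533) = -(28554 + (5472 + (73 + (4*2)*40)))*(19981 - 29315) = -(28554 + (5472 + (73 + 8*40)))*(-9334) = -(28554 + (5472 + (73 + 320)))*(-9334) = -(28554 + (5472 + 393))*(-9334) = -(28554 + 5865)*(-9334) = -34419*(-9334) = -1*(-321266946) = 321266946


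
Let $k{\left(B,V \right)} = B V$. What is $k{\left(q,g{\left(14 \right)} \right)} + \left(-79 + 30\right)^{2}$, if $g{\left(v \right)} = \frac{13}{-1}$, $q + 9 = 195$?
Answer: $-17$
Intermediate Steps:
$q = 186$ ($q = -9 + 195 = 186$)
$g{\left(v \right)} = -13$ ($g{\left(v \right)} = 13 \left(-1\right) = -13$)
$k{\left(q,g{\left(14 \right)} \right)} + \left(-79 + 30\right)^{2} = 186 \left(-13\right) + \left(-79 + 30\right)^{2} = -2418 + \left(-49\right)^{2} = -2418 + 2401 = -17$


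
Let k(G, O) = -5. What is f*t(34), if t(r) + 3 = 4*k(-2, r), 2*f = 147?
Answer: -3381/2 ≈ -1690.5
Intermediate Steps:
f = 147/2 (f = (½)*147 = 147/2 ≈ 73.500)
t(r) = -23 (t(r) = -3 + 4*(-5) = -3 - 20 = -23)
f*t(34) = (147/2)*(-23) = -3381/2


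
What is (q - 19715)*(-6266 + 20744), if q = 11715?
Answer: -115824000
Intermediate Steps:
(q - 19715)*(-6266 + 20744) = (11715 - 19715)*(-6266 + 20744) = -8000*14478 = -115824000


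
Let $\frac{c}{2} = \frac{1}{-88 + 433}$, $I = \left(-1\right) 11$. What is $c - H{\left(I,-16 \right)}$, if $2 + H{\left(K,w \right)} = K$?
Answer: $\frac{4487}{345} \approx 13.006$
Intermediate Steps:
$I = -11$
$H{\left(K,w \right)} = -2 + K$
$c = \frac{2}{345}$ ($c = \frac{2}{-88 + 433} = \frac{2}{345} \approx 0.0057971$)
$c - H{\left(I,-16 \right)} = \frac{2}{345} - \left(-2 - 11\right) = \frac{2}{345} - -13 = \frac{2}{345} + 13 = \frac{4487}{345}$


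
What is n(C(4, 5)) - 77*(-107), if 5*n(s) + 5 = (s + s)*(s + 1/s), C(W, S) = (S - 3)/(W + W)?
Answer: 329537/40 ≈ 8238.4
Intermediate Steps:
C(W, S) = (-3 + S)/(2*W) (C(W, S) = (-3 + S)/((2*W)) = (-3 + S)*(1/(2*W)) = (-3 + S)/(2*W))
n(s) = -1 + 2*s*(s + 1/s)/5 (n(s) = -1 + ((s + s)*(s + 1/s))/5 = -1 + ((2*s)*(s + 1/s))/5 = -1 + (2*s*(s + 1/s))/5 = -1 + 2*s*(s + 1/s)/5)
n(C(4, 5)) - 77*(-107) = (-⅗ + 2*((½)*(-3 + 5)/4)²/5) - 77*(-107) = (-⅗ + 2*((½)*(¼)*2)²/5) + 8239 = (-⅗ + 2*(¼)²/5) + 8239 = (-⅗ + (⅖)*(1/16)) + 8239 = (-⅗ + 1/40) + 8239 = -23/40 + 8239 = 329537/40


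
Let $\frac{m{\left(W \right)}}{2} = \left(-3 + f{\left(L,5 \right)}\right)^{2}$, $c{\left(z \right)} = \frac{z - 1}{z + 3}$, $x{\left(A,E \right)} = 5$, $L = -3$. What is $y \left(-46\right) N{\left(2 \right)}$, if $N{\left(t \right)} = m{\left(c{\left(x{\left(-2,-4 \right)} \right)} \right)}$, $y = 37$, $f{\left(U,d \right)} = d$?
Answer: $-13616$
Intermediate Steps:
$c{\left(z \right)} = \frac{-1 + z}{3 + z}$
$m{\left(W \right)} = 8$ ($m{\left(W \right)} = 2 \left(-3 + 5\right)^{2} = 2 \cdot 2^{2} = 2 \cdot 4 = 8$)
$N{\left(t \right)} = 8$
$y \left(-46\right) N{\left(2 \right)} = 37 \left(-46\right) 8 = \left(-1702\right) 8 = -13616$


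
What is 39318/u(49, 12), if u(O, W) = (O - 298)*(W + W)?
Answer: -6553/996 ≈ -6.5793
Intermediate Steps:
u(O, W) = 2*W*(-298 + O) (u(O, W) = (-298 + O)*(2*W) = 2*W*(-298 + O))
39318/u(49, 12) = 39318/((2*12*(-298 + 49))) = 39318/((2*12*(-249))) = 39318/(-5976) = 39318*(-1/5976) = -6553/996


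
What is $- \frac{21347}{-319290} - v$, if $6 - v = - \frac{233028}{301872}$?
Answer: $- \frac{26927821409}{4016029620} \approx -6.7051$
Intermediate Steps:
$v = \frac{170355}{25156}$ ($v = 6 - - \frac{233028}{301872} = 6 - \left(-233028\right) \frac{1}{301872} = 6 - - \frac{19419}{25156} = 6 + \frac{19419}{25156} = \frac{170355}{25156} \approx 6.7719$)
$- \frac{21347}{-319290} - v = - \frac{21347}{-319290} - \frac{170355}{25156} = \left(-21347\right) \left(- \frac{1}{319290}\right) - \frac{170355}{25156} = \frac{21347}{319290} - \frac{170355}{25156} = - \frac{26927821409}{4016029620}$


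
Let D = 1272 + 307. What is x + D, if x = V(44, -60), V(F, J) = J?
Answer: 1519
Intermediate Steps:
D = 1579
x = -60
x + D = -60 + 1579 = 1519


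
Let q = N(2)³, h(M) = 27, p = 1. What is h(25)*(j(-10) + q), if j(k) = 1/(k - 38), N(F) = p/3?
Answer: 7/16 ≈ 0.43750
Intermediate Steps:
N(F) = ⅓ (N(F) = 1/3 = 1*(⅓) = ⅓)
q = 1/27 (q = (⅓)³ = 1/27 ≈ 0.037037)
j(k) = 1/(-38 + k)
h(25)*(j(-10) + q) = 27*(1/(-38 - 10) + 1/27) = 27*(1/(-48) + 1/27) = 27*(-1/48 + 1/27) = 27*(7/432) = 7/16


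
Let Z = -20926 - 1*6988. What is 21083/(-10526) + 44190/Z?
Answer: -526827401/146911382 ≈ -3.5860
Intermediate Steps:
Z = -27914 (Z = -20926 - 6988 = -27914)
21083/(-10526) + 44190/Z = 21083/(-10526) + 44190/(-27914) = 21083*(-1/10526) + 44190*(-1/27914) = -21083/10526 - 22095/13957 = -526827401/146911382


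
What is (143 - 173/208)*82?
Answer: 1212411/104 ≈ 11658.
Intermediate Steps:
(143 - 173/208)*82 = (29571/208)*82 = 1212411/104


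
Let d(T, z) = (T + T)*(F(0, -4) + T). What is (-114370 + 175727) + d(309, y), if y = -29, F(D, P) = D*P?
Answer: 252319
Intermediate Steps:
d(T, z) = 2*T² (d(T, z) = (T + T)*(0*(-4) + T) = (2*T)*(0 + T) = (2*T)*T = 2*T²)
(-114370 + 175727) + d(309, y) = (-114370 + 175727) + 2*309² = 61357 + 2*95481 = 61357 + 190962 = 252319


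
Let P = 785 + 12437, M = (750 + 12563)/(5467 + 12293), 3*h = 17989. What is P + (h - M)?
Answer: 341304287/17760 ≈ 19218.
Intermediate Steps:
h = 17989/3 (h = (⅓)*17989 = 17989/3 ≈ 5996.3)
M = 13313/17760 ≈ 0.74961
P = 13222
P + (h - M) = 13222 + (17989/3 - 1*13313/17760) = 13222 + (17989/3 - 13313/17760) = 13222 + 106481567/17760 = 341304287/17760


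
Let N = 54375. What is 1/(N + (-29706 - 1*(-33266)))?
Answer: 1/57935 ≈ 1.7261e-5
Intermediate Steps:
1/(N + (-29706 - 1*(-33266))) = 1/(54375 + (-29706 - 1*(-33266))) = 1/(54375 + (-29706 + 33266)) = 1/(54375 + 3560) = 1/57935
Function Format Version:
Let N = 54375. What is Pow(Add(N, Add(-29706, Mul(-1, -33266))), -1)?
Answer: Rational(1, 57935) ≈ 1.7261e-5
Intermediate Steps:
Pow(Add(N, Add(-29706, Mul(-1, -33266))), -1) = Pow(Add(54375, Add(-29706, Mul(-1, -33266))), -1) = Pow(Add(54375, Add(-29706, 33266)), -1) = Pow(Add(54375, 3560), -1) = Pow(57935, -1) = Rational(1, 57935)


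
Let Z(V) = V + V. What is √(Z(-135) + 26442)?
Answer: 6*√727 ≈ 161.78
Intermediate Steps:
Z(V) = 2*V
√(Z(-135) + 26442) = √(2*(-135) + 26442) = √(-270 + 26442) = √26172 = 6*√727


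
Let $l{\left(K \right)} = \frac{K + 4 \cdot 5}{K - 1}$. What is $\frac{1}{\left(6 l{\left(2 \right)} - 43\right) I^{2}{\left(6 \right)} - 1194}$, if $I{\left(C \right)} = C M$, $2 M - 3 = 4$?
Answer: $\frac{1}{38055} \approx 2.6278 \cdot 10^{-5}$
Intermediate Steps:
$M = \frac{7}{2}$ ($M = \frac{3}{2} + \frac{1}{2} \cdot 4 = \frac{3}{2} + 2 = \frac{7}{2} \approx 3.5$)
$l{\left(K \right)} = \frac{20 + K}{-1 + K}$ ($l{\left(K \right)} = \frac{K + 20}{-1 + K} = \frac{20 + K}{-1 + K}$)
$I{\left(C \right)} = \frac{7 C}{2}$ ($I{\left(C \right)} = C \frac{7}{2} = \frac{7 C}{2}$)
$\frac{1}{\left(6 l{\left(2 \right)} - 43\right) I^{2}{\left(6 \right)} - 1194} = \frac{1}{\left(6 \frac{20 + 2}{-1 + 2} - 43\right) \left(\frac{7}{2} \cdot 6\right)^{2} - 1194} = \frac{1}{\left(6 \cdot 1^{-1} \cdot 22 - 43\right) 21^{2} - 1194} = \frac{1}{\left(6 \cdot 1 \cdot 22 - 43\right) 441 - 1194} = \frac{1}{\left(6 \cdot 22 - 43\right) 441 - 1194} = \frac{1}{\left(132 - 43\right) 441 - 1194} = \frac{1}{89 \cdot 441 - 1194} = \frac{1}{39249 - 1194} = \frac{1}{38055}$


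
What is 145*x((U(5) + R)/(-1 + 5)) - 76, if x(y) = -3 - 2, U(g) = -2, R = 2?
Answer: -801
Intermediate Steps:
x(y) = -5
145*x((U(5) + R)/(-1 + 5)) - 76 = 145*(-5) - 76 = -725 - 76 = -801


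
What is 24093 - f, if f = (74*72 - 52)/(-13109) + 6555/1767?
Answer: 9789545268/406379 ≈ 24090.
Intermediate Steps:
f = 1343979/406379 (f = (5328 - 52)*(-1/13109) + 6555*(1/1767) = 5276*(-1/13109) + 115/31 = -5276/13109 + 115/31 = 1343979/406379 ≈ 3.3072)
24093 - f = 24093 - 1*1343979/406379 = 24093 - 1343979/406379 = 9789545268/406379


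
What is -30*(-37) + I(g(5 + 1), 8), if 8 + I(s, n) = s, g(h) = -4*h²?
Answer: 958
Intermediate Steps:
I(s, n) = -8 + s
-30*(-37) + I(g(5 + 1), 8) = -30*(-37) + (-8 - 4*(5 + 1)²) = 1110 + (-8 - 4*6²) = 1110 + (-8 - 4*36) = 1110 + (-8 - 144) = 1110 - 152 = 958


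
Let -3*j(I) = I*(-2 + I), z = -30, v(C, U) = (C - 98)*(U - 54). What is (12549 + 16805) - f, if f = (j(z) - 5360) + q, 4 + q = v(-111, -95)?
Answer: 3897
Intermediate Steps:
v(C, U) = (-98 + C)*(-54 + U)
q = 31137 (q = -4 + (5292 - 98*(-95) - 54*(-111) - 111*(-95)) = -4 + (5292 + 9310 + 5994 + 10545) = -4 + 31141 = 31137)
j(I) = -I*(-2 + I)/3
f = 25457 (f = ((⅓)*(-30)*(2 - 1*(-30)) - 5360) + 31137 = ((⅓)*(-30)*(2 + 30) - 5360) + 31137 = ((⅓)*(-30)*32 - 5360) + 31137 = (-320 - 5360) + 31137 = -5680 + 31137 = 25457)
(12549 + 16805) - f = (12549 + 16805) - 1*25457 = 29354 - 25457 = 3897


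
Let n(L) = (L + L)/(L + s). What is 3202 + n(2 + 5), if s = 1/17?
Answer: 192239/60 ≈ 3204.0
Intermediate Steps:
s = 1/17 ≈ 0.058824
n(L) = 2*L/(1/17 + L) (n(L) = (L + L)/(L + 1/17) = (2*L)/(1/17 + L) = 2*L/(1/17 + L))
3202 + n(2 + 5) = 3202 + 34*(2 + 5)/(1 + 17*(2 + 5)) = 3202 + 34*7/(1 + 17*7) = 3202 + 34*7/(1 + 119) = 3202 + 34*7/120 = 3202 + 34*7*(1/120) = 3202 + 119/60 = 192239/60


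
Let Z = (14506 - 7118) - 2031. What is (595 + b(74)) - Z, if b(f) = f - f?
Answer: -4762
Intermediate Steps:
Z = 5357 (Z = 7388 - 2031 = 5357)
b(f) = 0
(595 + b(74)) - Z = (595 + 0) - 1*5357 = 595 - 5357 = -4762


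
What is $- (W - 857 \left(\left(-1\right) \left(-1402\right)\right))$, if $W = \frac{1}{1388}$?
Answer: $\frac{1667701431}{1388} \approx 1.2015 \cdot 10^{6}$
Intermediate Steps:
$W = \frac{1}{1388} \approx 0.00072046$
$- (W - 857 \left(\left(-1\right) \left(-1402\right)\right)) = - (\frac{1}{1388} - 857 \left(\left(-1\right) \left(-1402\right)\right)) = - (\frac{1}{1388} - 1201514) = \left(-1\right) \left(- \frac{1667701431}{1388}\right) = \frac{1667701431}{1388}$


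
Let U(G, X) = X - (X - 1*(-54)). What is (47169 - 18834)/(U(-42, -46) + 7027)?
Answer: 28335/6973 ≈ 4.0635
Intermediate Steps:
U(G, X) = -54 (U(G, X) = X - (X + 54) = X - (54 + X) = X + (-54 - X) = -54)
(47169 - 18834)/(U(-42, -46) + 7027) = (47169 - 18834)/(-54 + 7027) = 28335/6973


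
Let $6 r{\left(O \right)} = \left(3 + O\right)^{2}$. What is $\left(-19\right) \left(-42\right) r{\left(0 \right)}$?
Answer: $1197$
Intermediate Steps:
$r{\left(O \right)} = \frac{\left(3 + O\right)^{2}}{6}$
$\left(-19\right) \left(-42\right) r{\left(0 \right)} = \left(-19\right) \left(-42\right) \frac{\left(3 + 0\right)^{2}}{6} = 798 \frac{3^{2}}{6} = 798 \cdot \frac{1}{6} \cdot 9 = 798 \cdot \frac{3}{2} = 1197$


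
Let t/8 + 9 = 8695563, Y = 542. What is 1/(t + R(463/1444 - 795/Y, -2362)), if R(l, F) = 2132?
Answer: 1/69566564 ≈ 1.4375e-8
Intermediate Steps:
t = 69564432 (t = -72 + 8*8695563 = -72 + 69564504 = 69564432)
1/(t + R(463/1444 - 795/Y, -2362)) = 1/(69564432 + 2132) = 1/69566564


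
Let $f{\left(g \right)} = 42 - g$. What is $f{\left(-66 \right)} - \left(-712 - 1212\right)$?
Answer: $2032$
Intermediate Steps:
$f{\left(-66 \right)} - \left(-712 - 1212\right) = \left(42 - -66\right) - \left(-712 - 1212\right) = \left(42 + 66\right) - -1924 = 108 + 1924 = 2032$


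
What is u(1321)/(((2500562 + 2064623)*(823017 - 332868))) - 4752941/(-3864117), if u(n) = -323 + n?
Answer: 3545093314665647477/2882142938197360035 ≈ 1.2300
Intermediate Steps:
u(1321)/(((2500562 + 2064623)*(823017 - 332868))) - 4752941/(-3864117) = (-323 + 1321)/(((2500562 + 2064623)*(823017 - 332868))) - 4752941/(-3864117) = 998/((4565185*490149)) - 4752941*(-1/3864117) = 998/2237620862565 + 4752941/3864117 = 3545093314665647477/2882142938197360035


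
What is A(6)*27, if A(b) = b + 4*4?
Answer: 594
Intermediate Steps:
A(b) = 16 + b (A(b) = b + 16 = 16 + b)
A(6)*27 = (16 + 6)*27 = 22*27 = 594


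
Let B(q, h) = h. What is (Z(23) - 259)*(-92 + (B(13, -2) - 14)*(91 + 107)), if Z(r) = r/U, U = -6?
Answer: 2570510/3 ≈ 8.5684e+5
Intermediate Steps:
Z(r) = -r/6 (Z(r) = r/(-6) = r*(-1/6) = -r/6)
(Z(23) - 259)*(-92 + (B(13, -2) - 14)*(91 + 107)) = (-1/6*23 - 259)*(-92 + (-2 - 14)*(91 + 107)) = (-23/6 - 259)*(-92 - 16*198) = -1577*(-92 - 3168)/6 = -1577/6*(-3260) = 2570510/3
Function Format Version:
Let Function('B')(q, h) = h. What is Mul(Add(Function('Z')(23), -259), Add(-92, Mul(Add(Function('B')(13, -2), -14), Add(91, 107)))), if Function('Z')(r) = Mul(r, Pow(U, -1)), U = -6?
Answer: Rational(2570510, 3) ≈ 8.5684e+5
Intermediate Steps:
Function('Z')(r) = Mul(Rational(-1, 6), r) (Function('Z')(r) = Mul(r, Pow(-6, -1)) = Mul(r, Rational(-1, 6)) = Mul(Rational(-1, 6), r))
Mul(Add(Function('Z')(23), -259), Add(-92, Mul(Add(Function('B')(13, -2), -14), Add(91, 107)))) = Mul(Add(Mul(Rational(-1, 6), 23), -259), Add(-92, Mul(Add(-2, -14), Add(91, 107)))) = Mul(Add(Rational(-23, 6), -259), Add(-92, Mul(-16, 198))) = Mul(Rational(-1577, 6), Add(-92, -3168)) = Mul(Rational(-1577, 6), -3260) = Rational(2570510, 3)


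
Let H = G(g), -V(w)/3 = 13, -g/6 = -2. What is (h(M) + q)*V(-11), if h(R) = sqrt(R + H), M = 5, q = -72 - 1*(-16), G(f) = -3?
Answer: 2184 - 39*sqrt(2) ≈ 2128.8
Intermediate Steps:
g = 12 (g = -6*(-2) = 12)
V(w) = -39 (V(w) = -3*13 = -39)
H = -3
q = -56 (q = -72 + 16 = -56)
h(R) = sqrt(-3 + R) (h(R) = sqrt(R - 3) = sqrt(-3 + R))
(h(M) + q)*V(-11) = (sqrt(-3 + 5) - 56)*(-39) = (sqrt(2) - 56)*(-39) = (-56 + sqrt(2))*(-39) = 2184 - 39*sqrt(2)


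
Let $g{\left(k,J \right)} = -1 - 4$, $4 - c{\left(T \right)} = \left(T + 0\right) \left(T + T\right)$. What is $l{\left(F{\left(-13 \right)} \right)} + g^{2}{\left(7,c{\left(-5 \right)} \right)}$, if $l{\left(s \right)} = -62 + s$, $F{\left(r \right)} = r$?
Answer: $-50$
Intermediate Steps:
$c{\left(T \right)} = 4 - 2 T^{2}$ ($c{\left(T \right)} = 4 - \left(T + 0\right) \left(T + T\right) = 4 - T 2 T = 4 - 2 T^{2}$)
$g{\left(k,J \right)} = -5$ ($g{\left(k,J \right)} = -1 - 4 = -5$)
$l{\left(F{\left(-13 \right)} \right)} + g^{2}{\left(7,c{\left(-5 \right)} \right)} = \left(-62 - 13\right) + \left(-5\right)^{2} = -75 + 25 = -50$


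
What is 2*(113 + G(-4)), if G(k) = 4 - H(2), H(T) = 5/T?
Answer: 229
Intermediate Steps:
G(k) = 3/2 (G(k) = 4 - 5/2 = 3/2)
2*(113 + G(-4)) = 2*(113 + 3/2) = 2*(229/2) = 229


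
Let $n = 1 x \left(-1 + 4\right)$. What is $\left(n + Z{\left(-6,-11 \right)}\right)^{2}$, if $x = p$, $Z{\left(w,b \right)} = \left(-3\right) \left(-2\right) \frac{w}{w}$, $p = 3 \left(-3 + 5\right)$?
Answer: $576$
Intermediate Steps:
$p = 6$ ($p = 3 \cdot 2 = 6$)
$Z{\left(w,b \right)} = 6$ ($Z{\left(w,b \right)} = 6 \cdot 1 = 6$)
$x = 6$
$n = 18$ ($n = 1 \cdot 6 \left(-1 + 4\right) = 6 \cdot 3 = 18$)
$\left(n + Z{\left(-6,-11 \right)}\right)^{2} = \left(18 + 6\right)^{2} = 24^{2} = 576$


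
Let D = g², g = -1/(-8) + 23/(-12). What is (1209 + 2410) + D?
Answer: 2086393/576 ≈ 3622.2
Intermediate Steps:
g = -43/24 (g = -1*(-⅛) + 23*(-1/12) = ⅛ - 23/12 = -43/24 ≈ -1.7917)
D = 1849/576 (D = (-43/24)² = 1849/576 ≈ 3.2101)
(1209 + 2410) + D = (1209 + 2410) + 1849/576 = 3619 + 1849/576 = 2086393/576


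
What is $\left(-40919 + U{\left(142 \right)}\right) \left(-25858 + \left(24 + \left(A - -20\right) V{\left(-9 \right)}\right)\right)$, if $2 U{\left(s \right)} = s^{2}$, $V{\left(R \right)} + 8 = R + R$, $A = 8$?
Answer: $819092394$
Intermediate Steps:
$V{\left(R \right)} = -8 + 2 R$ ($V{\left(R \right)} = -8 + \left(R + R\right) = -8 + 2 R$)
$U{\left(s \right)} = \frac{s^{2}}{2}$
$\left(-40919 + U{\left(142 \right)}\right) \left(-25858 + \left(24 + \left(A - -20\right) V{\left(-9 \right)}\right)\right) = \left(-40919 + \frac{142^{2}}{2}\right) \left(-25858 + \left(24 + \left(8 - -20\right) \left(-8 + 2 \left(-9\right)\right)\right)\right) = \left(-40919 + \frac{1}{2} \cdot 20164\right) \left(-25858 + \left(24 + \left(8 + 20\right) \left(-8 - 18\right)\right)\right) = \left(-40919 + 10082\right) \left(-25858 + \left(24 + 28 \left(-26\right)\right)\right) = - 30837 \left(-25858 + \left(24 - 728\right)\right) = - 30837 \left(-25858 - 704\right) = \left(-30837\right) \left(-26562\right) = 819092394$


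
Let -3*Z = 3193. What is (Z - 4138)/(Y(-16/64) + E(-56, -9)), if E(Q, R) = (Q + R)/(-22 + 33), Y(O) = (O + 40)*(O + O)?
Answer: 1373416/6807 ≈ 201.77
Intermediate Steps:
Y(O) = 2*O*(40 + O) (Y(O) = (40 + O)*(2*O) = 2*O*(40 + O))
Z = -3193/3 (Z = -⅓*3193 = -3193/3 ≈ -1064.3)
E(Q, R) = Q/11 + R/11 (E(Q, R) = (Q + R)/11 = (Q + R)*(1/11) = Q/11 + R/11)
(Z - 4138)/(Y(-16/64) + E(-56, -9)) = (-3193/3 - 4138)/(2*(-16/64)*(40 - 16/64) + ((1/11)*(-56) + (1/11)*(-9))) = -15607/(3*(2*(-16*1/64)*(40 - 16*1/64) + (-56/11 - 9/11))) = -15607/(3*(2*(-¼)*(40 - ¼) - 65/11)) = -15607/(3*(2*(-¼)*(159/4) - 65/11)) = -15607/(3*(-159/8 - 65/11)) = -15607/(3*(-2269/88)) = -15607/3*(-88/2269) = 1373416/6807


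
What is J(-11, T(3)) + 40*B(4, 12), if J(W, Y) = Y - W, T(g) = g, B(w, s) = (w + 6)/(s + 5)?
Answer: 638/17 ≈ 37.529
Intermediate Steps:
B(w, s) = (6 + w)/(5 + s)
J(-11, T(3)) + 40*B(4, 12) = (3 - 1*(-11)) + 40*((6 + 4)/(5 + 12)) = (3 + 11) + 40*(10/17) = 14 + 40*((1/17)*10) = 14 + 40*(10/17) = 14 + 400/17 = 638/17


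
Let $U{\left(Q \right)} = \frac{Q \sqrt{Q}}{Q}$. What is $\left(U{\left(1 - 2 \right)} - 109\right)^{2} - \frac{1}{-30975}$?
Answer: $\frac{367983001}{30975} - 218 i \approx 11880.0 - 218.0 i$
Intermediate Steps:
$U{\left(Q \right)} = \sqrt{Q}$ ($U{\left(Q \right)} = \frac{Q^{\frac{3}{2}}}{Q} = \sqrt{Q}$)
$\left(U{\left(1 - 2 \right)} - 109\right)^{2} - \frac{1}{-30975} = \left(\sqrt{1 - 2} - 109\right)^{2} - \frac{1}{-30975} = \left(\sqrt{1 - 2} - 109\right)^{2} - - \frac{1}{30975} = \left(\sqrt{-1} - 109\right)^{2} + \frac{1}{30975} = \left(i - 109\right)^{2} + \frac{1}{30975} = \left(-109 + i\right)^{2} + \frac{1}{30975} = \frac{1}{30975} + \left(-109 + i\right)^{2}$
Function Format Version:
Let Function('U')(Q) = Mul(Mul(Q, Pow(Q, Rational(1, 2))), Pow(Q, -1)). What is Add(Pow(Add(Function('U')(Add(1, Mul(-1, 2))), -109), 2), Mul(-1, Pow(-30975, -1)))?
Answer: Add(Rational(367983001, 30975), Mul(-218, I)) ≈ Add(11880., Mul(-218.00, I))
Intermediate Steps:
Function('U')(Q) = Pow(Q, Rational(1, 2)) (Function('U')(Q) = Mul(Pow(Q, Rational(3, 2)), Pow(Q, -1)) = Pow(Q, Rational(1, 2)))
Add(Pow(Add(Function('U')(Add(1, Mul(-1, 2))), -109), 2), Mul(-1, Pow(-30975, -1))) = Add(Pow(Add(Pow(Add(1, Mul(-1, 2)), Rational(1, 2)), -109), 2), Mul(-1, Pow(-30975, -1))) = Add(Pow(Add(Pow(Add(1, -2), Rational(1, 2)), -109), 2), Mul(-1, Rational(-1, 30975))) = Add(Pow(Add(Pow(-1, Rational(1, 2)), -109), 2), Rational(1, 30975)) = Add(Pow(Add(I, -109), 2), Rational(1, 30975)) = Add(Pow(Add(-109, I), 2), Rational(1, 30975)) = Add(Rational(1, 30975), Pow(Add(-109, I), 2))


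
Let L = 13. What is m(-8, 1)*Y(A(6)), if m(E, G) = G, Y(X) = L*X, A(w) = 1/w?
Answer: 13/6 ≈ 2.1667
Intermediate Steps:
Y(X) = 13*X
m(-8, 1)*Y(A(6)) = 1*(13/6) = 13/6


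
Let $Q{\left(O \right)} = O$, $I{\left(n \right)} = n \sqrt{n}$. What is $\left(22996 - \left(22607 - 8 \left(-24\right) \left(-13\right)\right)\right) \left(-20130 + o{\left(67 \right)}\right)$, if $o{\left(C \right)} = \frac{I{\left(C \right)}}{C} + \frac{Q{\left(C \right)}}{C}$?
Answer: $-58072165 + 2885 \sqrt{67} \approx -5.8049 \cdot 10^{7}$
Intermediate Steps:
$I{\left(n \right)} = n^{\frac{3}{2}}$
$o{\left(C \right)} = 1 + \sqrt{C}$ ($o{\left(C \right)} = \frac{C^{\frac{3}{2}}}{C} + \frac{C}{C} = \sqrt{C} + 1 = 1 + \sqrt{C}$)
$\left(22996 - \left(22607 - 8 \left(-24\right) \left(-13\right)\right)\right) \left(-20130 + o{\left(67 \right)}\right) = \left(22996 - \left(22607 - 8 \left(-24\right) \left(-13\right)\right)\right) \left(-20130 + \left(1 + \sqrt{67}\right)\right) = \left(22996 - 20111\right) \left(-20129 + \sqrt{67}\right) = 2885 \left(-20129 + \sqrt{67}\right) = -58072165 + 2885 \sqrt{67}$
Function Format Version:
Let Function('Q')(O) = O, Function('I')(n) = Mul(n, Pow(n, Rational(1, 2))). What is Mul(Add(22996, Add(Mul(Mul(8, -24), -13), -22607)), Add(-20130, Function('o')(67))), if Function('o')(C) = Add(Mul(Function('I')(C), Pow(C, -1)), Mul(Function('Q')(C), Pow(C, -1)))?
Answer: Add(-58072165, Mul(2885, Pow(67, Rational(1, 2)))) ≈ -5.8049e+7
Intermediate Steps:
Function('I')(n) = Pow(n, Rational(3, 2))
Function('o')(C) = Add(1, Pow(C, Rational(1, 2))) (Function('o')(C) = Add(Mul(Pow(C, Rational(3, 2)), Pow(C, -1)), Mul(C, Pow(C, -1))) = Add(Pow(C, Rational(1, 2)), 1) = Add(1, Pow(C, Rational(1, 2))))
Mul(Add(22996, Add(Mul(Mul(8, -24), -13), -22607)), Add(-20130, Function('o')(67))) = Mul(Add(22996, Add(Mul(Mul(8, -24), -13), -22607)), Add(-20130, Add(1, Pow(67, Rational(1, 2))))) = Mul(Add(22996, Add(Mul(-192, -13), -22607)), Add(-20129, Pow(67, Rational(1, 2)))) = Mul(Add(22996, Add(2496, -22607)), Add(-20129, Pow(67, Rational(1, 2)))) = Mul(Add(22996, -20111), Add(-20129, Pow(67, Rational(1, 2)))) = Mul(2885, Add(-20129, Pow(67, Rational(1, 2)))) = Add(-58072165, Mul(2885, Pow(67, Rational(1, 2))))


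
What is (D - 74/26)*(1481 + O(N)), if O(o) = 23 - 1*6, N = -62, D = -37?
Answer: -775964/13 ≈ -59690.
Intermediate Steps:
O(o) = 17 (O(o) = 23 - 6 = 17)
(D - 74/26)*(1481 + O(N)) = (-37 - 74/26)*(1481 + 17) = (-37 - 74*1/26)*1498 = (-37 - 37/13)*1498 = -518/13*1498 = -775964/13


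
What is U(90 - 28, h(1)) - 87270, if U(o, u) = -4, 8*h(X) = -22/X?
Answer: -87274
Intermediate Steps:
h(X) = -11/(4*X) (h(X) = (-22/X)/8 = -11/(4*X))
U(90 - 28, h(1)) - 87270 = -4 - 87270 = -87274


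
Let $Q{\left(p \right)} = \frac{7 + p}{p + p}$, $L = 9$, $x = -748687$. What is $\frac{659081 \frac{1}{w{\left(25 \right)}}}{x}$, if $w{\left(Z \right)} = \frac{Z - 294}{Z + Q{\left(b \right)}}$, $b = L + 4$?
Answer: $\frac{220792135}{2618158439} \approx 0.084331$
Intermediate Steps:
$b = 13$ ($b = 9 + 4 = 13$)
$Q{\left(p \right)} = \frac{7 + p}{2 p}$
$w{\left(Z \right)} = \frac{-294 + Z}{\frac{10}{13} + Z}$ ($w{\left(Z \right)} = \frac{Z - 294}{Z + \frac{7 + 13}{2 \cdot 13}} = \frac{-294 + Z}{Z + \frac{1}{2} \cdot \frac{1}{13} \cdot 20} = \frac{-294 + Z}{Z + \frac{10}{13}} = \frac{-294 + Z}{\frac{10}{13} + Z}$)
$\frac{659081 \frac{1}{w{\left(25 \right)}}}{x} = \frac{659081 \frac{1}{13 \frac{1}{10 + 13 \cdot 25} \left(-294 + 25\right)}}{-748687} = \frac{659081}{13 \frac{1}{10 + 325} \left(-269\right)} \left(- \frac{1}{748687}\right) = \frac{659081}{13 \cdot \frac{1}{335} \left(-269\right)} \left(- \frac{1}{748687}\right) = \frac{659081}{- \frac{3497}{335}} \left(- \frac{1}{748687}\right) = 659081 \left(- \frac{335}{3497}\right) \left(- \frac{1}{748687}\right) = \left(- \frac{220792135}{3497}\right) \left(- \frac{1}{748687}\right) = \frac{220792135}{2618158439}$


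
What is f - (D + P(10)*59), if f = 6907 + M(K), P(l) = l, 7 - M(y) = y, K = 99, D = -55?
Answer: 6280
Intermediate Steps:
M(y) = 7 - y
f = 6815 (f = 6907 + (7 - 1*99) = 6907 + (7 - 99) = 6907 - 92 = 6815)
f - (D + P(10)*59) = 6815 - (-55 + 10*59) = 6815 - (-55 + 590) = 6815 - 1*535 = 6815 - 535 = 6280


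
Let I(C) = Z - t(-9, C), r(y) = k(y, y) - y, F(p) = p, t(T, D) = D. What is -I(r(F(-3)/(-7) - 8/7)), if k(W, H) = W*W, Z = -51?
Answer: 2559/49 ≈ 52.224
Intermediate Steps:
k(W, H) = W²
r(y) = y² - y
I(C) = -51 - C
-I(r(F(-3)/(-7) - 8/7)) = -(-51 - (-3/(-7) - 8/7)*(-1 + (-3/(-7) - 8/7))) = -(-51 - (-3*(-⅐) - 8*⅐)*(-1 + (-3*(-⅐) - 8*⅐))) = -(-51 - (3/7 - 8/7)*(-1 + (3/7 - 8/7))) = -(-51 - (-5)*(-1 - 5/7)/7) = -(-51 - (-5)*(-12)/(7*7)) = -(-51 - 1*60/49) = -(-51 - 60/49) = -1*(-2559/49) = 2559/49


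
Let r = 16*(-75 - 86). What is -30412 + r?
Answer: -32988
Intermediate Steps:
r = -2576 (r = 16*(-161) = -2576)
-30412 + r = -30412 - 2576 = -32988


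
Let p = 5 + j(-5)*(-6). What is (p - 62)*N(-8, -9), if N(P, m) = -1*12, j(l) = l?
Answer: 324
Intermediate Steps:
N(P, m) = -12
p = 35 (p = 5 - 5*(-6) = 5 + 30 = 35)
(p - 62)*N(-8, -9) = (35 - 62)*(-12) = -27*(-12) = 324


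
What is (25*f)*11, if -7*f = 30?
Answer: -8250/7 ≈ -1178.6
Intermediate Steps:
f = -30/7 (f = -⅐*30 = -30/7 ≈ -4.2857)
(25*f)*11 = (25*(-30/7))*11 = -750/7*11 = -8250/7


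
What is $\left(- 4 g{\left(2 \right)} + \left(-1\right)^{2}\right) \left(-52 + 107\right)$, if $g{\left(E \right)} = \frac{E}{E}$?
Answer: $-165$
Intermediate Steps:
$g{\left(E \right)} = 1$
$\left(- 4 g{\left(2 \right)} + \left(-1\right)^{2}\right) \left(-52 + 107\right) = \left(\left(-4\right) 1 + \left(-1\right)^{2}\right) \left(-52 + 107\right) = \left(-4 + 1\right) 55 = \left(-3\right) 55 = -165$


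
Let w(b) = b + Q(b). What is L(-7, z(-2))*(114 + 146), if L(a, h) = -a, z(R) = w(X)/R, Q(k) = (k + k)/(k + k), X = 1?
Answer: 1820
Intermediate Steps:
Q(k) = 1 (Q(k) = (2*k)/((2*k)) = (2*k)*(1/(2*k)) = 1)
w(b) = 1 + b (w(b) = b + 1 = 1 + b)
z(R) = 2/R (z(R) = (1 + 1)/R = 2/R)
L(-7, z(-2))*(114 + 146) = (-1*(-7))*(114 + 146) = 7*260 = 1820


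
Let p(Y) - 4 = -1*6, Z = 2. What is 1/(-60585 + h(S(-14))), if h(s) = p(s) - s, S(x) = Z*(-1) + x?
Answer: -1/60571 ≈ -1.6510e-5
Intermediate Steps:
S(x) = -2 + x (S(x) = 2*(-1) + x = -2 + x)
p(Y) = -2 (p(Y) = 4 - 1*6 = 4 - 6 = -2)
h(s) = -2 - s
1/(-60585 + h(S(-14))) = 1/(-60585 + (-2 - (-2 - 14))) = 1/(-60585 + (-2 - 1*(-16))) = 1/(-60585 + (-2 + 16)) = 1/(-60585 + 14) = 1/(-60571) = -1/60571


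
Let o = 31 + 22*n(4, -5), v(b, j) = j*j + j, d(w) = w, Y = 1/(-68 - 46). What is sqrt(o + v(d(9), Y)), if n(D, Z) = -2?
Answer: I*sqrt(169061)/114 ≈ 3.6068*I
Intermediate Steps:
Y = -1/114 (Y = 1/(-114) = -1/114 ≈ -0.0087719)
v(b, j) = j + j**2 (v(b, j) = j**2 + j = j + j**2)
o = -13 (o = 31 + 22*(-2) = 31 - 44 = -13)
sqrt(o + v(d(9), Y)) = sqrt(-13 - (1 - 1/114)/114) = sqrt(-13 - 1/114*113/114) = sqrt(-13 - 113/12996) = sqrt(-169061/12996) = I*sqrt(169061)/114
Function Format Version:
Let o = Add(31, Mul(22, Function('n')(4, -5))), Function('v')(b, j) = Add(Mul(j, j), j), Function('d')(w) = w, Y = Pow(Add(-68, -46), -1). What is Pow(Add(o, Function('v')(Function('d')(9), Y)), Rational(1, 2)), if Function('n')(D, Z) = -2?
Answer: Mul(Rational(1, 114), I, Pow(169061, Rational(1, 2))) ≈ Mul(3.6068, I)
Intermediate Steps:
Y = Rational(-1, 114) (Y = Pow(-114, -1) = Rational(-1, 114) ≈ -0.0087719)
Function('v')(b, j) = Add(j, Pow(j, 2)) (Function('v')(b, j) = Add(Pow(j, 2), j) = Add(j, Pow(j, 2)))
o = -13 (o = Add(31, Mul(22, -2)) = Add(31, -44) = -13)
Pow(Add(o, Function('v')(Function('d')(9), Y)), Rational(1, 2)) = Pow(Add(-13, Mul(Rational(-1, 114), Add(1, Rational(-1, 114)))), Rational(1, 2)) = Pow(Add(-13, Mul(Rational(-1, 114), Rational(113, 114))), Rational(1, 2)) = Pow(Add(-13, Rational(-113, 12996)), Rational(1, 2)) = Pow(Rational(-169061, 12996), Rational(1, 2)) = Mul(Rational(1, 114), I, Pow(169061, Rational(1, 2)))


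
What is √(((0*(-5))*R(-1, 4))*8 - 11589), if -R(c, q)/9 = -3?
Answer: I*√11589 ≈ 107.65*I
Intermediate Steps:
R(c, q) = 27 (R(c, q) = -9*(-3) = 27)
√(((0*(-5))*R(-1, 4))*8 - 11589) = √(((0*(-5))*27)*8 - 11589) = √((0*27)*8 - 11589) = √(0*8 - 11589) = √(0 - 11589) = √(-11589) = I*√11589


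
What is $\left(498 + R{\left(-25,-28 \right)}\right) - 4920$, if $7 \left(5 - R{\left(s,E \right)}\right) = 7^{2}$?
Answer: $-4424$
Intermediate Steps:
$R{\left(s,E \right)} = -2$ ($R{\left(s,E \right)} = 5 - \frac{7^{2}}{7} = 5 - 7 = -2$)
$\left(498 + R{\left(-25,-28 \right)}\right) - 4920 = \left(498 - 2\right) - 4920 = 496 - 4920 = -4424$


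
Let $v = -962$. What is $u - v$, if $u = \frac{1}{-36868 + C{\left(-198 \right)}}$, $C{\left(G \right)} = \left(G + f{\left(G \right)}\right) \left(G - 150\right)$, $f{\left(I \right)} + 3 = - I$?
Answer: $\frac{34462687}{35824} \approx 962.0$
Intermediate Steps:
$f{\left(I \right)} = -3 - I$
$C{\left(G \right)} = 450 - 3 G$ ($C{\left(G \right)} = \left(G - \left(3 + G\right)\right) \left(G - 150\right) = - 3 \left(-150 + G\right) = 450 - 3 G$)
$u = - \frac{1}{35824}$ ($u = \frac{1}{-36868 + \left(450 - -594\right)} = \frac{1}{-36868 + \left(450 + 594\right)} = \frac{1}{-36868 + 1044} = \frac{1}{-35824} = - \frac{1}{35824} \approx -2.7914 \cdot 10^{-5}$)
$u - v = - \frac{1}{35824} - -962 = - \frac{1}{35824} + 962 = \frac{34462687}{35824}$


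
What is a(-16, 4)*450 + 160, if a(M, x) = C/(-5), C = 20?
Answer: -1640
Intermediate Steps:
a(M, x) = -4 (a(M, x) = 20/(-5) = 20*(-⅕) = -4)
a(-16, 4)*450 + 160 = -4*450 + 160 = -1800 + 160 = -1640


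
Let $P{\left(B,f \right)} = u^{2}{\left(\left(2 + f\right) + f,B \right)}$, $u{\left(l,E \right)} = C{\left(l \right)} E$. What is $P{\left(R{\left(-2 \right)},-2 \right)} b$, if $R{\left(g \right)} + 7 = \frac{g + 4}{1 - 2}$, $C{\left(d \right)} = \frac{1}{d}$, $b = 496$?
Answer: $10044$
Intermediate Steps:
$u{\left(l,E \right)} = \frac{E}{l}$
$R{\left(g \right)} = -11 - g$ ($R{\left(g \right)} = -7 + \frac{g + 4}{1 - 2} = -7 + \frac{4 + g}{-1} = -7 + \left(4 + g\right) \left(-1\right) = -7 - \left(4 + g\right) = -11 - g$)
$P{\left(B,f \right)} = \frac{B^{2}}{\left(2 + 2 f\right)^{2}}$ ($P{\left(B,f \right)} = \left(\frac{B}{\left(2 + f\right) + f}\right)^{2} = \left(\frac{B}{2 + 2 f}\right)^{2} = \frac{B^{2}}{\left(2 + 2 f\right)^{2}}$)
$P{\left(R{\left(-2 \right)},-2 \right)} b = \frac{\left(-11 - -2\right)^{2}}{4 \left(1 - 2\right)^{2}} \cdot 496 = \frac{\left(-11 + 2\right)^{2}}{4 \cdot 1} \cdot 496 = \frac{1}{4} \left(-9\right)^{2} \cdot 1 \cdot 496 = \frac{1}{4} \cdot 81 \cdot 1 \cdot 496 = \frac{81}{4} \cdot 496 = 10044$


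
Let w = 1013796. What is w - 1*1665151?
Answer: -651355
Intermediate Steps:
w - 1*1665151 = 1013796 - 1*1665151 = 1013796 - 1665151 = -651355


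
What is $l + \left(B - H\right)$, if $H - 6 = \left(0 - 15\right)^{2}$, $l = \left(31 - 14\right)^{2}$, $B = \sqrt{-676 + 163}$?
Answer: $58 + 3 i \sqrt{57} \approx 58.0 + 22.65 i$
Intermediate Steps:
$B = 3 i \sqrt{57}$ ($B = \sqrt{-513} = 3 i \sqrt{57} \approx 22.65 i$)
$l = 289$ ($l = \left(31 - 14\right)^{2} = 17^{2} = 289$)
$H = 231$ ($H = 6 + \left(0 - 15\right)^{2} = 6 + \left(-15\right)^{2} = 6 + 225 = 231$)
$l + \left(B - H\right) = 289 + \left(3 i \sqrt{57} - 231\right) = 289 - \left(231 - 3 i \sqrt{57}\right) = 58 + 3 i \sqrt{57}$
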